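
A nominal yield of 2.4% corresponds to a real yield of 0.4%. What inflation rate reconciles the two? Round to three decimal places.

1.992%

From (1+r_nom) = (1+r_real)(1+π), we get 1+π = (1 + 2.4%)/(1 + 0.4%) = 1.024/1.004 ≈ 1.01992.
So π ≈ 1.9920%.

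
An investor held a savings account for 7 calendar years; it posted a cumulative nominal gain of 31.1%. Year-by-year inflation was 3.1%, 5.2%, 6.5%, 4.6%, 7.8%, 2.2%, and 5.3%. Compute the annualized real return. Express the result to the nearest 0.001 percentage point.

-0.951%

Cumulative inflation factor: 1.031 × 1.052 × 1.065 × 1.046 × 1.078 × 1.022 × 1.053 ≈ 1.40170.
Nominal growth factor: 1.31100. Real growth factor = 1.31100 / 1.40170 ≈ 0.93530.
Annualized: 0.93530^(1/7) − 1 ≈ -0.00951.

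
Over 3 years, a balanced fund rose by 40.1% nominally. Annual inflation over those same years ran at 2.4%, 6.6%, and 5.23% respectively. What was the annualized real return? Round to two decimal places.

6.84%

Cumulative inflation factor: 1.024 × 1.066 × 1.0523 ≈ 1.14867.
Nominal growth factor: 1.40100. Real growth factor = 1.40100 / 1.14867 ≈ 1.21967.
Annualized: 1.21967^(1/3) − 1 ≈ 0.06843.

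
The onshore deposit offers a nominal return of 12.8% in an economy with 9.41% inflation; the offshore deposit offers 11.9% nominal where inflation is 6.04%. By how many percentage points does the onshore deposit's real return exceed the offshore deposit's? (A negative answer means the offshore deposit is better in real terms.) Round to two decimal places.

-2.43

The onshore deposit real return: 1.128/1.0941 − 1 = 3.098%.
The offshore deposit real return: 1.119/1.0604 − 1 = 5.526%.
Difference: 3.098 − 5.526 = -2.428 pp.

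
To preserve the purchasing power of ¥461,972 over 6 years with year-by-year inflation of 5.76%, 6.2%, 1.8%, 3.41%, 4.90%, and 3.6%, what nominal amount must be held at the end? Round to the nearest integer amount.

¥593,618

Cumulative price-level factor: 1.0576 × 1.062 × 1.018 × 1.0341 × 1.0490 × 1.036 ≈ 1.2849656514.
The nominal amount required is ¥461,972 scaled up by that factor.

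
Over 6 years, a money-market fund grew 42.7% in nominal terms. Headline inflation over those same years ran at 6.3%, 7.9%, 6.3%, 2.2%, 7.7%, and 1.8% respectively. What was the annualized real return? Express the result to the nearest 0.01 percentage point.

0.73%

Cumulative inflation factor: 1.063 × 1.079 × 1.063 × 1.022 × 1.077 × 1.018 ≈ 1.36616.
Nominal growth factor: 1.42700. Real growth factor = 1.42700 / 1.36616 ≈ 1.04453.
Annualized: 1.04453^(1/6) − 1 ≈ 0.00729.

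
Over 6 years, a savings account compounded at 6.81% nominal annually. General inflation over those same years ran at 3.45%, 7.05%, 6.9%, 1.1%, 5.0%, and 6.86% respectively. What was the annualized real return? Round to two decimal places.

1.69%

Cumulative inflation factor: 1.0345 × 1.0705 × 1.069 × 1.011 × 1.050 × 1.0686 ≈ 1.34292.
Nominal growth factor: 1.48481. Real growth factor = 1.48481 / 1.34292 ≈ 1.10566.
Annualized: 1.10566^(1/6) − 1 ≈ 0.01688.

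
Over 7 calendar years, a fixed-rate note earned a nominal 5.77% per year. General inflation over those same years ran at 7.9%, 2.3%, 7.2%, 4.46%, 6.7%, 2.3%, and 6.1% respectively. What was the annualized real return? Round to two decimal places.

0.49%

Cumulative inflation factor: 1.079 × 1.023 × 1.072 × 1.0446 × 1.067 × 1.023 × 1.061 ≈ 1.43152.
Nominal growth factor: 1.48094. Real growth factor = 1.48094 / 1.43152 ≈ 1.03452.
Annualized: 1.03452^(1/7) − 1 ≈ 0.00486.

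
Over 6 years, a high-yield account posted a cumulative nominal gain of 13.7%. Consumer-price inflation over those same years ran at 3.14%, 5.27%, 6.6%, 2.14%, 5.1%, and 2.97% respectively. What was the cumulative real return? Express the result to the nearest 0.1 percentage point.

Cumulative inflation factor: 1.0314 × 1.0527 × 1.066 × 1.0214 × 1.051 × 1.0297 ≈ 1.27938.
Nominal growth factor: 1.13700. Real growth factor = 1.13700 / 1.27938 ≈ 0.88871.
Total real return ≈ -11.1286%.

-11.1%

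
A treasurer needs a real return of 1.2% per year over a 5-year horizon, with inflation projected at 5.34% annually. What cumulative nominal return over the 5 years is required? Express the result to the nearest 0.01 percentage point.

Required annual nominal rate: (1+1.2%)(1+5.34%) − 1 = 6.60408%.
Cumulative over 5 years: (1 + 0.0660408)^5 − 1 ≈ 0.37679.

37.68%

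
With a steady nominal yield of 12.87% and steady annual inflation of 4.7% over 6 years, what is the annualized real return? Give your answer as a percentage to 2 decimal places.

7.80%

With constant rates the annual real return is the same each year: (1+12.87%)/(1+4.7%) − 1 = 0.07803.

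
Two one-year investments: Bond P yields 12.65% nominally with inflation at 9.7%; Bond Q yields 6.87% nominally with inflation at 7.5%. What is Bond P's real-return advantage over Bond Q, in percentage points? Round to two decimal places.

Bond P real return: 1.1265/1.097 − 1 = 2.689%.
Bond Q real return: 1.0687/1.075 − 1 = -0.586%.
Difference: 2.689 − (-0.586) = 3.275 pp.

3.28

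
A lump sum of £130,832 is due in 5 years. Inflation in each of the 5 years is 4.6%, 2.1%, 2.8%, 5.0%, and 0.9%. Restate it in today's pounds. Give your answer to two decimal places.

Price-level factor over 5 years: 1.046 × 1.021 × 1.028 × 1.050 × 1.009 ≈ 1.1631373629.
Purchasing power today: £130,832 divided by that factor.

£112,481.99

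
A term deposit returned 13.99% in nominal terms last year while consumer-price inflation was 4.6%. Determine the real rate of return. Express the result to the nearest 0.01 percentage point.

8.98%

Real return via the Fisher equation: (1 + 13.99%)/(1 + 4.6%) − 1 = 1.1399/1.046 − 1 ≈ 0.08977.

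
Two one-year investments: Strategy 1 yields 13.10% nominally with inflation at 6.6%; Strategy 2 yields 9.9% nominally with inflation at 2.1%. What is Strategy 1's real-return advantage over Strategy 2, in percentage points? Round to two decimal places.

Strategy 1 real return: 1.1310/1.066 − 1 = 6.098%.
Strategy 2 real return: 1.099/1.021 − 1 = 7.640%.
Difference: 6.098 − 7.640 = -1.542 pp.

-1.54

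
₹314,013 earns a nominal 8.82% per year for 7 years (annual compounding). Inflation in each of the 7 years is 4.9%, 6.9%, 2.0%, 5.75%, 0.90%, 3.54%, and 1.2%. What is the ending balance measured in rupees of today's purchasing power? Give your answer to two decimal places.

Nominal value at maturity: ₹314,013 × (1 + 8.82%)^7 ≈ ₹567,425.28.
Price-level factor over 7 years: 1.049 × 1.069 × 1.020 × 1.0575 × 1.0090 × 1.0354 × 1.012 ≈ 1.2788322520.
The maturity value deflated by that factor is the answer in today's purchasing power.

₹443,705.79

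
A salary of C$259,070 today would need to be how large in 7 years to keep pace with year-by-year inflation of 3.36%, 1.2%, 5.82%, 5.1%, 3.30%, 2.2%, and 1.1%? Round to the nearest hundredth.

Cumulative price-level factor: 1.0336 × 1.012 × 1.0582 × 1.051 × 1.0330 × 1.022 × 1.011 ≈ 1.2416690595.
Multiplying C$259,070 by the price-level factor gives the future nominal sum.

C$321,679.20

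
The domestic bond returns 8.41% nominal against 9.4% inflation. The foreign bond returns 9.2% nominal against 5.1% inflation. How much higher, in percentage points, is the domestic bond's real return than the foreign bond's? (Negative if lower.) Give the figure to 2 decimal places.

-4.81

The domestic bond real return: 1.0841/1.094 − 1 = -0.905%.
The foreign bond real return: 1.092/1.051 − 1 = 3.901%.
Difference: -0.905 − 3.901 = -4.806 pp.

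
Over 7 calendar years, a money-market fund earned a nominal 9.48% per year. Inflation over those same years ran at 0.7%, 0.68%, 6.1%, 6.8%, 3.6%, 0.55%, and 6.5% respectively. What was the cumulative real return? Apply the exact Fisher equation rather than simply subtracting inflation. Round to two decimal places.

Cumulative inflation factor: 1.007 × 1.0068 × 1.061 × 1.068 × 1.036 × 1.0055 × 1.065 ≈ 1.27453.
Nominal growth factor: 1.88514. Real growth factor = 1.88514 / 1.27453 ≈ 1.47908.
Total real return ≈ 47.9084%.

47.91%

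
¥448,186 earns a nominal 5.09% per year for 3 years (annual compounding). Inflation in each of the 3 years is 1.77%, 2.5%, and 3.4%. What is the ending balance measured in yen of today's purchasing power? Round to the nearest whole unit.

¥482,257

Nominal value at maturity: ¥448,186 × (1 + 5.09%)^3 ≈ ¥520,167.
Price-level factor over 3 years: 1.0177 × 1.025 × 1.034 = 1.078609345.
Dividing the nominal maturity value by the price-level factor gives the value in today's money.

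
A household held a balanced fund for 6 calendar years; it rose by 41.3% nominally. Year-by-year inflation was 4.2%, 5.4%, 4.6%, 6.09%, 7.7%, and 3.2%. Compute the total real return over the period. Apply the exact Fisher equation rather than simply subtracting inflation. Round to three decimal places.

Cumulative inflation factor: 1.042 × 1.054 × 1.046 × 1.0609 × 1.077 × 1.032 ≈ 1.35460.
Nominal growth factor: 1.41300. Real growth factor = 1.41300 / 1.35460 ≈ 1.04312.
Total real return ≈ 4.3115%.

4.312%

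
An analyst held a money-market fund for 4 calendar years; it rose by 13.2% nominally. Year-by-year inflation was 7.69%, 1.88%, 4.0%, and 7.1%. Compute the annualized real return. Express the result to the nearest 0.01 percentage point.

Cumulative inflation factor: 1.0769 × 1.0188 × 1.040 × 1.071 ≈ 1.22204.
Nominal growth factor: 1.13200. Real growth factor = 1.13200 / 1.22204 ≈ 0.92632.
Annualized: 0.92632^(1/4) − 1 ≈ -0.01895.

-1.90%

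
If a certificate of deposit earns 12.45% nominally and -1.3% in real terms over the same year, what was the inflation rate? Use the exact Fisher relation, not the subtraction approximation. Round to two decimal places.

13.93%

From (1+r_nom) = (1+r_real)(1+π), we get 1+π = (1 + 12.45%)/(1 − 1.3%) = 1.1245/0.987 ≈ 1.13931.
So π ≈ 13.9311%.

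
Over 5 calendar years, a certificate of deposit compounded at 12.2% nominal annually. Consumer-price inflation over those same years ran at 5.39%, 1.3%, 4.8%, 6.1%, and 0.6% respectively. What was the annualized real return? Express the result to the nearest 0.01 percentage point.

Cumulative inflation factor: 1.0539 × 1.013 × 1.048 × 1.061 × 1.006 ≈ 1.19422.
Nominal growth factor: 1.77813. Real growth factor = 1.77813 / 1.19422 ≈ 1.48895.
Annualized: 1.48895^(1/5) − 1 ≈ 0.08287.

8.29%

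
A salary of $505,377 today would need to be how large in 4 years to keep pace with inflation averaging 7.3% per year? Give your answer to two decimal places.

Cumulative price-level factor: (1+7.3%)^4 ≈ 1.3255584662.
Multiplying $505,377 by the price-level factor gives the future nominal sum.

$669,906.76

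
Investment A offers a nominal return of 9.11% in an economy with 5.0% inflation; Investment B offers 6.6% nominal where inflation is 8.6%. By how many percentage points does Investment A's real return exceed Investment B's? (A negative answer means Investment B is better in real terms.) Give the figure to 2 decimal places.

5.76

Investment A real return: 1.0911/1.050 − 1 = 3.914%.
Investment B real return: 1.066/1.086 − 1 = -1.842%.
Difference: 3.914 − (-1.842) = 5.756 pp.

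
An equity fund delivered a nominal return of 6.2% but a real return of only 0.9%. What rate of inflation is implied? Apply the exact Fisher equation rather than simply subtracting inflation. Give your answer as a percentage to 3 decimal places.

5.253%

From (1+r_nom) = (1+r_real)(1+π), we get 1+π = (1 + 6.2%)/(1 + 0.9%) = 1.062/1.009 ≈ 1.05253.
So π ≈ 5.2527%.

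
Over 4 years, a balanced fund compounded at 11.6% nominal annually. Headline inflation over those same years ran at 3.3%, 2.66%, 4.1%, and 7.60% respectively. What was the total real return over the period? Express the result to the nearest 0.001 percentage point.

Cumulative inflation factor: 1.033 × 1.0266 × 1.041 × 1.0760 ≈ 1.18786.
Nominal growth factor: 1.55116. Real growth factor = 1.55116 / 1.18786 ≈ 1.30585.
Total real return ≈ 30.5847%.

30.585%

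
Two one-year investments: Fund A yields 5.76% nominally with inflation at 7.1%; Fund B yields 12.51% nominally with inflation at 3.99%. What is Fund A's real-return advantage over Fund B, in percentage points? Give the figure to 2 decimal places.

-9.44

Fund A real return: 1.0576/1.071 − 1 = -1.251%.
Fund B real return: 1.1251/1.0399 − 1 = 8.193%.
Difference: -1.251 − 8.193 = -9.444 pp.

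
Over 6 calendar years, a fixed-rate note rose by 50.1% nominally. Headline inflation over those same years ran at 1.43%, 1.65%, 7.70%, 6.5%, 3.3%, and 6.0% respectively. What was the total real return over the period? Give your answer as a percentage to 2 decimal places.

15.91%

Cumulative inflation factor: 1.0143 × 1.0165 × 1.0770 × 1.065 × 1.033 × 1.060 ≈ 1.29493.
Nominal growth factor: 1.50100. Real growth factor = 1.50100 / 1.29493 ≈ 1.15914.
Total real return ≈ 15.9139%.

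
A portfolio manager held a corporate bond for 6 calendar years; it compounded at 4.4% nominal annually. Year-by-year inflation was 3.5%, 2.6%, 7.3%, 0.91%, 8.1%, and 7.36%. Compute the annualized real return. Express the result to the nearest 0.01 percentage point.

Cumulative inflation factor: 1.035 × 1.026 × 1.073 × 1.0091 × 1.081 × 1.0736 ≈ 1.33441.
Nominal growth factor: 1.29480. Real growth factor = 1.29480 / 1.33441 ≈ 0.97032.
Annualized: 0.97032^(1/6) − 1 ≈ -0.00501.

-0.50%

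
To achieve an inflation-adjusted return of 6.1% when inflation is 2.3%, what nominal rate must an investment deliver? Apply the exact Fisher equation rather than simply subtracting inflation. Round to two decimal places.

By the Fisher equation, 1 + r_nom = (1 + 6.1%)(1 + 2.3%) = 1.061 × 1.023 = 1.085403.
So r_nom = 8.5403%.

8.54%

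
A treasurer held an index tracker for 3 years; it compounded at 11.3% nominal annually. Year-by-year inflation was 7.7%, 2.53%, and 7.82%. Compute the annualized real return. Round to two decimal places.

Cumulative inflation factor: 1.077 × 1.0253 × 1.0782 ≈ 1.19060.
Nominal growth factor: 1.37875. Real growth factor = 1.37875 / 1.19060 ≈ 1.15803.
Annualized: 1.15803^(1/3) − 1 ≈ 0.05012.

5.01%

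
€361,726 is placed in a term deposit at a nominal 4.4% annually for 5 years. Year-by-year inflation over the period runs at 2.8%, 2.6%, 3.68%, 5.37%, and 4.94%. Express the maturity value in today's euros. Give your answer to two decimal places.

€371,012.65

Nominal value at maturity: €361,726 × (1 + 4.4%)^5 ≈ €448,623.71.
Price-level factor over 5 years: 1.028 × 1.026 × 1.0368 × 1.0537 × 1.0494 ≈ 1.2091870959.
Dividing the nominal maturity value by the price-level factor gives the value in today's money.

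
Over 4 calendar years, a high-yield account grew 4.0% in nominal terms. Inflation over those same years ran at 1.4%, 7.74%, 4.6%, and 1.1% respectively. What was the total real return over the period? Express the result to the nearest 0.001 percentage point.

Cumulative inflation factor: 1.014 × 1.0774 × 1.046 × 1.011 ≈ 1.15531.
Nominal growth factor: 1.04000. Real growth factor = 1.04000 / 1.15531 ≈ 0.90019.
Total real return ≈ -9.9807%.

-9.981%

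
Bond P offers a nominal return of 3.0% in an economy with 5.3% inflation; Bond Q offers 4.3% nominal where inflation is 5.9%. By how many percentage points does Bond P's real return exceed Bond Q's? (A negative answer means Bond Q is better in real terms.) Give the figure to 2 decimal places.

-0.67

Bond P real return: 1.030/1.053 − 1 = -2.184%.
Bond Q real return: 1.043/1.059 − 1 = -1.511%.
Difference: -2.184 − (-1.511) = -0.673 pp.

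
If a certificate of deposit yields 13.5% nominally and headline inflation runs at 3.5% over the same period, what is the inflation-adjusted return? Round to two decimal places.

Real return via the Fisher equation: (1 + 13.5%)/(1 + 3.5%) − 1 = 1.135/1.035 − 1 ≈ 0.09662.

9.66%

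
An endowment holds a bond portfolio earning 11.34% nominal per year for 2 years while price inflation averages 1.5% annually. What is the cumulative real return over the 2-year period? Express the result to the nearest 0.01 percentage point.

The annual real rate is (1+11.34%)/(1+1.5%) − 1 = 9.6946%.
Compounded over 2 years: (1 + 0.096946)^2 − 1 ≈ 0.20329.

20.33%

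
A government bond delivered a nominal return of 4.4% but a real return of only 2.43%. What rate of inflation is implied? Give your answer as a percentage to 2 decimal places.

1.92%

From (1+r_nom) = (1+r_real)(1+π), we get 1+π = (1 + 4.4%)/(1 + 2.43%) = 1.044/1.0243 ≈ 1.01923.
So π ≈ 1.9233%.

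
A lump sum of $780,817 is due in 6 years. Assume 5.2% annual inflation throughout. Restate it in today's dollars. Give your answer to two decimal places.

$576,042.89

Price-level factor over 6 years: (1 + 5.2%)^6 ≈ 1.3554841352.
Purchasing power today: $780,817 divided by that factor.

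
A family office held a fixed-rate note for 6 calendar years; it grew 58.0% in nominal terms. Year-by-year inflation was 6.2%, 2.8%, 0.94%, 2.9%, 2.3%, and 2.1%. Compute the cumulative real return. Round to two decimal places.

Cumulative inflation factor: 1.062 × 1.028 × 1.0094 × 1.029 × 1.023 × 1.021 ≈ 1.18440.
Nominal growth factor: 1.58000. Real growth factor = 1.58000 / 1.18440 ≈ 1.33401.
Total real return ≈ 33.4011%.

33.40%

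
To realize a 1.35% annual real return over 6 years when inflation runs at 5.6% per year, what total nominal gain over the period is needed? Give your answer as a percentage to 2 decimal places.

50.29%

Required annual nominal rate: (1+1.35%)(1+5.6%) − 1 = 7.0256%.
Cumulative over 6 years: (1 + 0.070256)^6 − 1 ≈ 0.50289.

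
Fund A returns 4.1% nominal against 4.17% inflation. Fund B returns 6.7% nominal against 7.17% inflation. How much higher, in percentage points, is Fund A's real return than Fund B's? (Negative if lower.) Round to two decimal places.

0.37

Fund A real return: 1.041/1.0417 − 1 = -0.067%.
Fund B real return: 1.067/1.0717 − 1 = -0.439%.
Difference: -0.067 − (-0.439) = 0.372 pp.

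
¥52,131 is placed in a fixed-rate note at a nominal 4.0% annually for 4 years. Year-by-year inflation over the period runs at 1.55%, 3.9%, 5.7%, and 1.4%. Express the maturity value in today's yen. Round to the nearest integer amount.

Nominal value at maturity: ¥52,131 × (1 + 4.0%)^4 ≈ ¥60,986.
Price-level factor over 4 years: 1.0155 × 1.039 × 1.057 × 1.014 ≈ 1.1308588929.
The maturity value deflated by that factor is the answer in today's purchasing power.

¥53,929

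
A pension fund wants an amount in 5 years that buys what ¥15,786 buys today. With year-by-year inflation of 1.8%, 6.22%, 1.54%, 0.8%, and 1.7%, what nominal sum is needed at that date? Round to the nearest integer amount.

Cumulative price-level factor: 1.018 × 1.0622 × 1.0154 × 1.008 × 1.017 ≈ 1.1255705441.
The nominal amount required is ¥15,786 scaled up by that factor.

¥17,768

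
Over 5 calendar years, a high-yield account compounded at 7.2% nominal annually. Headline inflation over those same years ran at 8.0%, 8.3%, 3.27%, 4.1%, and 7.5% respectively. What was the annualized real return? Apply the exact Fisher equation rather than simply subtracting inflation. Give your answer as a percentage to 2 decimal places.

Cumulative inflation factor: 1.080 × 1.083 × 1.0327 × 1.041 × 1.075 ≈ 1.35172.
Nominal growth factor: 1.41571. Real growth factor = 1.41571 / 1.35172 ≈ 1.04734.
Annualized: 1.04734^(1/5) − 1 ≈ 0.00929.

0.93%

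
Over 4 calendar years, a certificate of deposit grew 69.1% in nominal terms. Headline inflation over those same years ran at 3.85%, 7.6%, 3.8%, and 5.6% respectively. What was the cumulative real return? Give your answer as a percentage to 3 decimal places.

Cumulative inflation factor: 1.0385 × 1.076 × 1.038 × 1.056 ≈ 1.22484.
Nominal growth factor: 1.69100. Real growth factor = 1.69100 / 1.22484 ≈ 1.38059.
Total real return ≈ 38.0586%.

38.059%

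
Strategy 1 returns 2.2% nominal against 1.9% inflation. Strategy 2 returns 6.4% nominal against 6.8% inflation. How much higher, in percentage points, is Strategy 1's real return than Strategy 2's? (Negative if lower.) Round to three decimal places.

Strategy 1 real return: 1.022/1.019 − 1 = 0.2944%.
Strategy 2 real return: 1.064/1.068 − 1 = -0.3745%.
Difference: 0.2944 − (-0.3745) = 0.6689 pp.

0.669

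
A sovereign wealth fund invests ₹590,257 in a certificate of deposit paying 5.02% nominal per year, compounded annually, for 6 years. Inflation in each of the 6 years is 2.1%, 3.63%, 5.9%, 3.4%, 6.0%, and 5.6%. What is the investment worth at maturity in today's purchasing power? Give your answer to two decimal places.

₹610,626.58

Nominal value at maturity: ₹590,257 × (1 + 5.02%)^6 ≈ ₹791,905.26.
Price-level factor over 6 years: 1.021 × 1.0363 × 1.059 × 1.034 × 1.060 × 1.056 ≈ 1.2968732208.
Dividing the nominal maturity value by the price-level factor gives the value in today's money.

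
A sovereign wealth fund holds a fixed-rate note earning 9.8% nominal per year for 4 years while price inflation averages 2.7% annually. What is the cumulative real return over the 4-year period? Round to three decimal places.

30.655%

The annual real rate is (1+9.8%)/(1+2.7%) − 1 = 6.9133%.
Compounded over 4 years: (1 + 0.069133)^4 − 1 ≈ 0.30655.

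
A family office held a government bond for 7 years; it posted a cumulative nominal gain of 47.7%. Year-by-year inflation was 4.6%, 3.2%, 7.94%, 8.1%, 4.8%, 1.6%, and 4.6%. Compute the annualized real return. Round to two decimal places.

Cumulative inflation factor: 1.046 × 1.032 × 1.0794 × 1.081 × 1.048 × 1.016 × 1.046 ≈ 1.40283.
Nominal growth factor: 1.47700. Real growth factor = 1.47700 / 1.40283 ≈ 1.05287.
Annualized: 1.05287^(1/7) − 1 ≈ 0.00739.

0.74%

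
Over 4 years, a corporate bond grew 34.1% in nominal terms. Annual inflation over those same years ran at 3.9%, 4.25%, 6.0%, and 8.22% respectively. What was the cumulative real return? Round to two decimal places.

7.93%

Cumulative inflation factor: 1.039 × 1.0425 × 1.060 × 1.0822 ≈ 1.24252.
Nominal growth factor: 1.34100. Real growth factor = 1.34100 / 1.24252 ≈ 1.07925.
Total real return ≈ 7.9254%.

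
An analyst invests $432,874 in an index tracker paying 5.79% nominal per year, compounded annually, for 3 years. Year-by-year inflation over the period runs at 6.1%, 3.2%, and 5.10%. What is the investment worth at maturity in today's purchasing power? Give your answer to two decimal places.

Nominal value at maturity: $432,874 × (1 + 5.79%)^3 ≈ $512,501.75.
Price-level factor over 3 years: 1.061 × 1.032 × 1.0510 = 1.150794552.
The maturity value deflated by that factor is the answer in today's purchasing power.

$445,346.00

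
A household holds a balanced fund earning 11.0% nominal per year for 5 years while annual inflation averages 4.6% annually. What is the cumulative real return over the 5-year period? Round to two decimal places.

34.57%

The annual real rate is (1+11.0%)/(1+4.6%) − 1 = 6.1185%.
Compounded over 5 years: (1 + 0.061185)^5 − 1 ≈ 0.34573.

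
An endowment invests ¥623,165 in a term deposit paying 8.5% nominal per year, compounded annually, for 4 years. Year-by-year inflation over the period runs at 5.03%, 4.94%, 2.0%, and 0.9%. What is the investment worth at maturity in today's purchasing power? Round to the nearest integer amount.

Nominal value at maturity: ¥623,165 × (1 + 8.5%)^4 ≈ ¥863,619.
Price-level factor over 4 years: 1.0503 × 1.0494 × 1.020 × 1.009 ≈ 1.1343465730.
The maturity value deflated by that factor is the answer in today's purchasing power.

¥761,336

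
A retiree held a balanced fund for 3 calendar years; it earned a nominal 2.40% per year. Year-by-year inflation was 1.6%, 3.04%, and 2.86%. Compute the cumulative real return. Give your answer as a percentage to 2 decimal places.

Cumulative inflation factor: 1.016 × 1.0304 × 1.0286 ≈ 1.07683.
Nominal growth factor: 1.07374. Real growth factor = 1.07374 / 1.07683 ≈ 0.99713.
Total real return ≈ -0.2865%.

-0.29%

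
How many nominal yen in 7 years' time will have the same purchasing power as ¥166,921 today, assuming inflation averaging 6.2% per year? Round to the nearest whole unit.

¥254,321

Cumulative price-level factor: (1+6.2%)^7 ≈ 1.5236022917.
The nominal amount required is ¥166,921 scaled up by that factor.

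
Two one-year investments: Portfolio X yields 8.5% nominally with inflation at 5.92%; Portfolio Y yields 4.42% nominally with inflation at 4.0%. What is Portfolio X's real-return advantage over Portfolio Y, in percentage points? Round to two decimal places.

2.03

Portfolio X real return: 1.085/1.0592 − 1 = 2.436%.
Portfolio Y real return: 1.0442/1.040 − 1 = 0.404%.
Difference: 2.436 − 0.404 = 2.032 pp.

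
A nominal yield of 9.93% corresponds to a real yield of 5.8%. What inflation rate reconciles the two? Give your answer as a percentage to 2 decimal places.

From (1+r_nom) = (1+r_real)(1+π), we get 1+π = (1 + 9.93%)/(1 + 5.8%) = 1.0993/1.058 ≈ 1.03904.
So π ≈ 3.9036%.

3.90%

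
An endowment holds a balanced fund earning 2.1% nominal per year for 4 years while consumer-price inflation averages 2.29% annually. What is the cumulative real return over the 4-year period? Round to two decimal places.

-0.74%

The annual real rate is (1+2.1%)/(1+2.29%) − 1 = -0.1857%.
Compounded over 4 years: (1 + -0.001857)^4 − 1 ≈ -0.00741.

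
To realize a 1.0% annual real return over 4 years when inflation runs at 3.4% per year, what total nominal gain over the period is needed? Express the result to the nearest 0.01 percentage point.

Required annual nominal rate: (1+1.0%)(1+3.4%) − 1 = 4.434%.
Cumulative over 4 years: (1 + 0.04434)^4 − 1 ≈ 0.18951.

18.95%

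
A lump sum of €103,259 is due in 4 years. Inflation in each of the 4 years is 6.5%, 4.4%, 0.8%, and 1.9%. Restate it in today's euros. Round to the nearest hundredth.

Price-level factor over 4 years: 1.065 × 1.044 × 1.008 × 1.019 ≈ 1.1420492227.
Purchasing power today: €103,259 divided by that factor.

€90,415.54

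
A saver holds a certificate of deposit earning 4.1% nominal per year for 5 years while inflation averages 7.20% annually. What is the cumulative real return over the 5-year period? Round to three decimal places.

-13.647%

The annual real rate is (1+4.1%)/(1+7.20%) − 1 = -2.8918%.
Compounded over 5 years: (1 + -0.028918)^5 − 1 ≈ -0.13647.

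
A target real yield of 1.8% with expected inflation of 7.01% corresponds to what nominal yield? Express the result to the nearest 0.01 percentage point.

8.94%

By the Fisher equation, 1 + r_nom = (1 + 1.8%)(1 + 7.01%) = 1.018 × 1.0701 = 1.0893618.
So r_nom = 8.93618%.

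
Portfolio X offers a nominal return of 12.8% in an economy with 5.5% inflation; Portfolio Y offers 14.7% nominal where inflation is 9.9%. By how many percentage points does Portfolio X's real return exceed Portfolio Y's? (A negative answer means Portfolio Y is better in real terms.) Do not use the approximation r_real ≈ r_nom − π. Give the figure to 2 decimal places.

2.55

Portfolio X real return: 1.128/1.055 − 1 = 6.919%.
Portfolio Y real return: 1.147/1.099 − 1 = 4.368%.
Difference: 6.919 − 4.368 = 2.551 pp.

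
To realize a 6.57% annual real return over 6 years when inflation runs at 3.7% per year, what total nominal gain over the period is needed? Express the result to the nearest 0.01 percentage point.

82.17%

Required annual nominal rate: (1+6.57%)(1+3.7%) − 1 = 10.51309%.
Cumulative over 6 years: (1 + 0.1051309)^6 − 1 ≈ 0.82172.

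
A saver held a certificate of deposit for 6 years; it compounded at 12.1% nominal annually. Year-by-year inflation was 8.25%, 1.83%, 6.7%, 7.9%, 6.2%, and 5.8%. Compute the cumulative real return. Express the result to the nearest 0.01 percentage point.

Cumulative inflation factor: 1.0825 × 1.0183 × 1.067 × 1.079 × 1.062 × 1.058 ≈ 1.42593.
Nominal growth factor: 1.98442. Real growth factor = 1.98442 / 1.42593 ≈ 1.39166.
Total real return ≈ 39.1663%.

39.17%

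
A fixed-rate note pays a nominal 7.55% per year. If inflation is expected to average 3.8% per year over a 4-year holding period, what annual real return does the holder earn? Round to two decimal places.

With constant rates the annual real return is the same each year: (1+7.55%)/(1+3.8%) − 1 = 0.03613.

3.61%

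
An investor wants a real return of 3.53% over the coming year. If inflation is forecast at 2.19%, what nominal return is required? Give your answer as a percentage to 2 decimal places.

5.80%

By the Fisher equation, 1 + r_nom = (1 + 3.53%)(1 + 2.19%) = 1.0353 × 1.0219 = 1.05797307.
So r_nom = 5.797307%.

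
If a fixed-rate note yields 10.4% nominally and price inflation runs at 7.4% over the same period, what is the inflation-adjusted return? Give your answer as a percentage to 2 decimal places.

2.79%

Real return via the Fisher equation: (1 + 10.4%)/(1 + 7.4%) − 1 = 1.104/1.074 − 1 ≈ 0.02793.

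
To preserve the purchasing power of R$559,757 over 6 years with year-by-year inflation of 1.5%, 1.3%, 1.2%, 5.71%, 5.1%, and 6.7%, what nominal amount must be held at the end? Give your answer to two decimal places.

Cumulative price-level factor: 1.015 × 1.013 × 1.012 × 1.0571 × 1.051 × 1.067 ≈ 1.2335001550.
Multiplying R$559,757 by the price-level factor gives the future nominal sum.

R$690,460.35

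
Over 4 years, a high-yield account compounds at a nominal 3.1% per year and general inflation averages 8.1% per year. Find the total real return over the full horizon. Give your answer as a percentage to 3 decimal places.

-17.257%

The annual real rate is (1+3.1%)/(1+8.1%) − 1 = -4.6253%.
Compounded over 4 years: (1 + -0.046253)^4 − 1 ≈ -0.17257.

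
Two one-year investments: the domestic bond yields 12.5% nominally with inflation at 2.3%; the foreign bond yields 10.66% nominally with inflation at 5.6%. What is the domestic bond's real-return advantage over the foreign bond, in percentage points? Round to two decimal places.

5.18

The domestic bond real return: 1.125/1.023 − 1 = 9.971%.
The foreign bond real return: 1.1066/1.056 − 1 = 4.792%.
Difference: 9.971 − 4.792 = 5.179 pp.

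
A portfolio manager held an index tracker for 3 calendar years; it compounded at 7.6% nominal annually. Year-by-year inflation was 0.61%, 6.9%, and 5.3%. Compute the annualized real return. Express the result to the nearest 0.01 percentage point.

3.23%

Cumulative inflation factor: 1.0061 × 1.069 × 1.053 ≈ 1.13252.
Nominal growth factor: 1.24577. Real growth factor = 1.24577 / 1.13252 ≈ 1.09999.
Annualized: 1.09999^(1/3) − 1 ≈ 0.03228.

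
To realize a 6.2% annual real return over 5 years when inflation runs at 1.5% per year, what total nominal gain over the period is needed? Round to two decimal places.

45.53%

Required annual nominal rate: (1+6.2%)(1+1.5%) − 1 = 7.793%.
Cumulative over 5 years: (1 + 0.07793)^5 − 1 ≈ 0.45530.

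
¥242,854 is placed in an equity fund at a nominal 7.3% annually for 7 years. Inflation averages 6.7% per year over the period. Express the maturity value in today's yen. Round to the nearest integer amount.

¥252,576

Nominal value at maturity: ¥242,854 × (1 + 7.3%)^7 ≈ ¥397,689.
Price-level factor over 7 years: (1 + 6.7%)^7 ≈ 1.5745299861.
The maturity value deflated by that factor is the answer in today's purchasing power.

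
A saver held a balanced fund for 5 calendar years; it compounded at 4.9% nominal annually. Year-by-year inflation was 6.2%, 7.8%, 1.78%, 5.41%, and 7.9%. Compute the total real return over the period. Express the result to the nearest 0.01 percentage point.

Cumulative inflation factor: 1.062 × 1.078 × 1.0178 × 1.0541 × 1.079 ≈ 1.32528.
Nominal growth factor: 1.27022. Real growth factor = 1.27022 / 1.32528 ≈ 0.95845.
Total real return ≈ -4.1552%.

-4.16%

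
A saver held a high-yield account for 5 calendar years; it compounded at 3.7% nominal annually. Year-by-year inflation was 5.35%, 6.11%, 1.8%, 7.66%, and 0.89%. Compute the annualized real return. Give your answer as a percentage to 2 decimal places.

-0.60%

Cumulative inflation factor: 1.0535 × 1.0611 × 1.018 × 1.0766 × 1.0089 ≈ 1.23606.
Nominal growth factor: 1.19921. Real growth factor = 1.19921 / 1.23606 ≈ 0.97018.
Annualized: 0.97018^(1/5) − 1 ≈ -0.00604.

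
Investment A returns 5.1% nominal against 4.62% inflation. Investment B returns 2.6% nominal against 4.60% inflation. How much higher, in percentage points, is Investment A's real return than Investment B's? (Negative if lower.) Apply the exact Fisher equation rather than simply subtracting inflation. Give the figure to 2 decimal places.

Investment A real return: 1.051/1.0462 − 1 = 0.459%.
Investment B real return: 1.026/1.0460 − 1 = -1.912%.
Difference: 0.459 − (-1.912) = 2.371 pp.

2.37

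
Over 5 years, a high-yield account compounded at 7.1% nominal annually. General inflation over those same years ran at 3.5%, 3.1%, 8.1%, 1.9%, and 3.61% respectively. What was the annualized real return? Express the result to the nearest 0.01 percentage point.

Cumulative inflation factor: 1.035 × 1.031 × 1.081 × 1.019 × 1.0361 ≈ 1.21787.
Nominal growth factor: 1.40912. Real growth factor = 1.40912 / 1.21787 ≈ 1.15704.
Annualized: 1.15704^(1/5) − 1 ≈ 0.02960.

2.96%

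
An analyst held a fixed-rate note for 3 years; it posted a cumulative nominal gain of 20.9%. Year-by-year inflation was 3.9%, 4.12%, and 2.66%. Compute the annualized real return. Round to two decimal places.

Cumulative inflation factor: 1.039 × 1.0412 × 1.0266 ≈ 1.11058.
Nominal growth factor: 1.20900. Real growth factor = 1.20900 / 1.11058 ≈ 1.08862.
Annualized: 1.08862^(1/3) − 1 ≈ 0.02871.

2.87%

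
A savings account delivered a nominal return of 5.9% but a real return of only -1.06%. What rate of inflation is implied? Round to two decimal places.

From (1+r_nom) = (1+r_real)(1+π), we get 1+π = (1 + 5.9%)/(1 − 1.06%) = 1.059/0.9894 ≈ 1.07035.
So π ≈ 7.0346%.

7.03%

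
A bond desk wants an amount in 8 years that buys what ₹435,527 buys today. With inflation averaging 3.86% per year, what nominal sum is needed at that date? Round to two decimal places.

₹589,659.95

Cumulative price-level factor: (1+3.86%)^8 ≈ 1.3538998685.
The nominal amount required is ₹435,527 scaled up by that factor.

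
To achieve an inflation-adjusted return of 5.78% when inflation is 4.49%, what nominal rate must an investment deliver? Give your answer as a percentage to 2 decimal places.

By the Fisher equation, 1 + r_nom = (1 + 5.78%)(1 + 4.49%) = 1.0578 × 1.0449 = 1.10529522.
So r_nom = 10.529522%.

10.53%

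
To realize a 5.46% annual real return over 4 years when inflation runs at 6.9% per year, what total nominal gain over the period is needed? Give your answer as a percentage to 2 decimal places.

61.53%

Required annual nominal rate: (1+5.46%)(1+6.9%) − 1 = 12.73674%.
Cumulative over 4 years: (1 + 0.1273674)^4 − 1 ≈ 0.61533.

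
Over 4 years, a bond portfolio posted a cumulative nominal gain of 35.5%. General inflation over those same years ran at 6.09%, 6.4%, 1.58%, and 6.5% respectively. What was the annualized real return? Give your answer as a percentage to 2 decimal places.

Cumulative inflation factor: 1.0609 × 1.064 × 1.0158 × 1.065 ≈ 1.22116.
Nominal growth factor: 1.35500. Real growth factor = 1.35500 / 1.22116 ≈ 1.10960.
Annualized: 1.10960^(1/4) − 1 ≈ 0.02634.

2.63%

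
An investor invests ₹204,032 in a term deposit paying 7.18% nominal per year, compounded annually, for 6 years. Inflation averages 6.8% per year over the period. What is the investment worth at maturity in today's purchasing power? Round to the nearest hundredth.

₹208,426.67

Nominal value at maturity: ₹204,032 × (1 + 7.18%)^6 ≈ ₹309,300.63.
Price-level factor over 6 years: (1 + 6.8%)^6 ≈ 1.4839781831.
The maturity value deflated by that factor is the answer in today's purchasing power.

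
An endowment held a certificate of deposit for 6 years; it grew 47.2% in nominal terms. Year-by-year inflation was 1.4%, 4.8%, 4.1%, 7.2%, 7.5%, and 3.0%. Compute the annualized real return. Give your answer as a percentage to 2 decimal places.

Cumulative inflation factor: 1.014 × 1.048 × 1.041 × 1.072 × 1.075 × 1.030 ≈ 1.31308.
Nominal growth factor: 1.47200. Real growth factor = 1.47200 / 1.31308 ≈ 1.12103.
Annualized: 1.12103^(1/6) − 1 ≈ 0.01922.

1.92%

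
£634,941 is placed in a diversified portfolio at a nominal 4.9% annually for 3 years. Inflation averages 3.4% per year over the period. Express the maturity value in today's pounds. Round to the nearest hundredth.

Nominal value at maturity: £634,941 × (1 + 4.9%)^3 ≈ £732,925.51.
Price-level factor over 3 years: (1 + 3.4%)^3 = 1.105507304.
Dividing the nominal maturity value by the price-level factor gives the value in today's money.

£662,976.63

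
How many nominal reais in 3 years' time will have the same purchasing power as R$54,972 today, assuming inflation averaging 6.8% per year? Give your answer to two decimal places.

Cumulative price-level factor: (1+6.8%)^3 = 1.218186432.
The nominal amount required is R$54,972 scaled up by that factor.

R$66,966.14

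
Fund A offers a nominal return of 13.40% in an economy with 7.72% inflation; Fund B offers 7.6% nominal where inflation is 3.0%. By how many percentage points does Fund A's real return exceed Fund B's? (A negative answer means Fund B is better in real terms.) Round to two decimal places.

0.81

Fund A real return: 1.1340/1.0772 − 1 = 5.273%.
Fund B real return: 1.076/1.030 − 1 = 4.466%.
Difference: 5.273 − 4.466 = 0.807 pp.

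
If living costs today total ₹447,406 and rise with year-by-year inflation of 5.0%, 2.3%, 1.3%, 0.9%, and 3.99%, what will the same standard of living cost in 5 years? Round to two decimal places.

₹510,809.45

Cumulative price-level factor: 1.050 × 1.023 × 1.013 × 1.009 × 1.0399 ≈ 1.1417134639.
Multiplying ₹447,406 by the price-level factor gives the future nominal sum.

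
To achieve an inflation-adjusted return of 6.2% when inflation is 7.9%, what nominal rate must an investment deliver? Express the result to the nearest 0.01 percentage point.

14.59%

By the Fisher equation, 1 + r_nom = (1 + 6.2%)(1 + 7.9%) = 1.062 × 1.079 = 1.145898.
So r_nom = 14.5898%.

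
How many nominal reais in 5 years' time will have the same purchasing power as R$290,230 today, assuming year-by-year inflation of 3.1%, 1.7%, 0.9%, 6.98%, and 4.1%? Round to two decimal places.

R$341,952.99

Cumulative price-level factor: 1.031 × 1.017 × 1.009 × 1.0698 × 1.041 ≈ 1.1782138064.
The nominal amount required is R$290,230 scaled up by that factor.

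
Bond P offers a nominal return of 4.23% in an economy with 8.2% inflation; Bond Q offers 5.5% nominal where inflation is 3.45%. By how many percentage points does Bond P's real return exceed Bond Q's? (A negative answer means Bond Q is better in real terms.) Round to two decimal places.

-5.65

Bond P real return: 1.0423/1.082 − 1 = -3.669%.
Bond Q real return: 1.055/1.0345 − 1 = 1.982%.
Difference: -3.669 − 1.982 = -5.651 pp.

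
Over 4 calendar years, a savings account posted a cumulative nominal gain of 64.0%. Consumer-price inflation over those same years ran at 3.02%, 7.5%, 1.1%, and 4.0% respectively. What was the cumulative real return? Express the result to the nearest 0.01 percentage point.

Cumulative inflation factor: 1.0302 × 1.075 × 1.011 × 1.040 ≈ 1.16443.
Nominal growth factor: 1.64000. Real growth factor = 1.64000 / 1.16443 ≈ 1.40841.
Total real return ≈ 40.8411%.

40.84%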